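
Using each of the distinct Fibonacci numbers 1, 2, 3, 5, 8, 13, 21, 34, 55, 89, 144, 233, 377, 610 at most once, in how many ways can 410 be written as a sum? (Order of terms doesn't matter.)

3

410 = 377+21+8+3+1 = 233+144+21+8+3+1 = 233+89+55+21+8+3+1 — 3 representations.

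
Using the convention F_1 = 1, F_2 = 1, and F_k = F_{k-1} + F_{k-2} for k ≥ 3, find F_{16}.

987

Iterating the recurrence up to F_{9} = 34 and F_{8} = 21:
F_{10} = F_{9} + F_{8} = 34 + 21 = 55
F_{11} = F_{10} + F_{9} = 55 + 34 = 89
F_{12} = F_{11} + F_{10} = 89 + 55 = 144
F_{13} = F_{12} + F_{11} = 144 + 89 = 233
F_{14} = F_{13} + F_{12} = 233 + 144 = 377
F_{15} = F_{14} + F_{13} = 377 + 233 = 610
F_{16} = F_{15} + F_{14} = 610 + 377 = 987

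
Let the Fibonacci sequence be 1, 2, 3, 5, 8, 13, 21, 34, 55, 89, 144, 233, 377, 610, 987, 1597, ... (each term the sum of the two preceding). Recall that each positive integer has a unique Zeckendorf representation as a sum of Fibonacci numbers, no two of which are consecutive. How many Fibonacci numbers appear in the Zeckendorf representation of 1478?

6

subtract 987 from 1478: 491 remains
subtract 377 from 491: 114 remains
subtract 89 from 114: 25 remains
subtract 21 from 25: 4 remains
subtract 3 from 4: 1 remains
subtract 1 from 1: 0 remains
1478 = 987 + 377 + 89 + 21 + 3 + 1, which has 6 terms.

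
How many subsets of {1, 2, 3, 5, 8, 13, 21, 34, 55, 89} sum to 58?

Starting from the Zeckendorf form and repeatedly splitting a term F_k into F_{k−1} + F_{k−2} (when neither is already used) reaches every representation.
58 = 55+3 = 55+2+1 = 34+21+3 = 34+21+2+1 = 34+13+8+3 = … (2 more), for 7 in all.

7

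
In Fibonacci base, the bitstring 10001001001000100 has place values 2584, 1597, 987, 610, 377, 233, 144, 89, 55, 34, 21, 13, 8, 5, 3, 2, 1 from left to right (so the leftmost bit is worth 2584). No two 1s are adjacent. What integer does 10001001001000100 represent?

3074

Summing the place values of the 1 bits: 2584 + 377 + 89 + 21 + 3 = 3074.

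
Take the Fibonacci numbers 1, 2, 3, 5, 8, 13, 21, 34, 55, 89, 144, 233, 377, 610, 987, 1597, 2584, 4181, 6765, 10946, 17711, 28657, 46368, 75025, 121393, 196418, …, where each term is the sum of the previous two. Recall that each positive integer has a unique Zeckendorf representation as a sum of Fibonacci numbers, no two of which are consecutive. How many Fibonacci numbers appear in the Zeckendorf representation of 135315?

6

take 121393 (≤ 135315); 135315 − 121393 = 13922
take 10946 (≤ 13922); 13922 − 10946 = 2976
take 2584 (≤ 2976); 2976 − 2584 = 392
take 377 (≤ 392); 392 − 377 = 15
take 13 (≤ 15); 15 − 13 = 2
take 2 (≤ 2); 2 − 2 = 0
135315 = 121393 + 10946 + 2584 + 377 + 13 + 2, which has 6 terms.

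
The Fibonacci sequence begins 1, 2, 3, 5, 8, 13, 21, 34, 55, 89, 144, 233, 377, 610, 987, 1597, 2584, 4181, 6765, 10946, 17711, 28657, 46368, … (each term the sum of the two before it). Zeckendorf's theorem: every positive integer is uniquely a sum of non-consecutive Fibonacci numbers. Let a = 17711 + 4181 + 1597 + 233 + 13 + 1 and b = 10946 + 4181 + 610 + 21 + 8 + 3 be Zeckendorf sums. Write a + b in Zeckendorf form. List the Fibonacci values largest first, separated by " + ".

The two numbers are 23736 and 15769, so their sum is 39505.
largest Fibonacci ≤ 39505 is 28657; 39505 − 28657 = 10848
largest Fibonacci ≤ 10848 is 6765; 10848 − 6765 = 4083
largest Fibonacci ≤ 4083 is 2584; 4083 − 2584 = 1499
largest Fibonacci ≤ 1499 is 987; 1499 − 987 = 512
largest Fibonacci ≤ 512 is 377; 512 − 377 = 135
largest Fibonacci ≤ 135 is 89; 135 − 89 = 46
largest Fibonacci ≤ 46 is 34; 46 − 34 = 12
largest Fibonacci ≤ 12 is 8; 12 − 8 = 4
largest Fibonacci ≤ 4 is 3; 4 − 3 = 1
largest Fibonacci ≤ 1 is 1; 1 − 1 = 0

28657 + 6765 + 2584 + 987 + 377 + 89 + 34 + 8 + 3 + 1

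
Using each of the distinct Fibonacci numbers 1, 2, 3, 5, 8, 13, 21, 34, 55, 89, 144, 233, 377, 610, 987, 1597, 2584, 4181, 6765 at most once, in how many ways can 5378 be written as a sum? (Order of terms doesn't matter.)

52

Starting from the Zeckendorf form and repeatedly splitting a term F_k into F_{k−1} + F_{k−2} (when neither is already used) reaches every representation.
5378 = 4181+987+144+55+8+3 = 4181+987+144+55+8+2+1 = 4181+987+144+34+21+8+3 = 4181+610+377+144+55+8+3 = 4181+987+144+55+5+3+2+1 = … (47 more), for 52 in all.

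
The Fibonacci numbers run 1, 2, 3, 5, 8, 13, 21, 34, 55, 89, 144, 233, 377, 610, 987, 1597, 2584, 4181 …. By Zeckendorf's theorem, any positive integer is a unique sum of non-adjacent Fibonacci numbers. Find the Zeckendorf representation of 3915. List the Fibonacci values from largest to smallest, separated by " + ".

2584 + 987 + 233 + 89 + 21 + 1

subtract 2584 from 3915: 1331 remains
subtract 987 from 1331: 344 remains
subtract 233 from 344: 111 remains
subtract 89 from 111: 22 remains
subtract 21 from 22: 1 remains
subtract 1 from 1: 0 remains
So 3915 = 2584 + 987 + 233 + 89 + 21 + 1, with no two terms consecutive in the sequence.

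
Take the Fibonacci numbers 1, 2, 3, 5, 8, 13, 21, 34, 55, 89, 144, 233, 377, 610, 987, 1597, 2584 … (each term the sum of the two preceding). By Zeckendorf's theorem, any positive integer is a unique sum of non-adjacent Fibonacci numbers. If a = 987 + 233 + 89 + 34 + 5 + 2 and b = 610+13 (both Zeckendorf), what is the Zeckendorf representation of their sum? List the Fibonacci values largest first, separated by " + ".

The two numbers are 1350 and 623, so their sum is 1973.
largest Fibonacci ≤ 1973 is 1597; 1973 − 1597 = 376
largest Fibonacci ≤ 376 is 233; 376 − 233 = 143
largest Fibonacci ≤ 143 is 89; 143 − 89 = 54
largest Fibonacci ≤ 54 is 34; 54 − 34 = 20
largest Fibonacci ≤ 20 is 13; 20 − 13 = 7
largest Fibonacci ≤ 7 is 5; 7 − 5 = 2
largest Fibonacci ≤ 2 is 2; 2 − 2 = 0

1597 + 233 + 89 + 34 + 13 + 5 + 2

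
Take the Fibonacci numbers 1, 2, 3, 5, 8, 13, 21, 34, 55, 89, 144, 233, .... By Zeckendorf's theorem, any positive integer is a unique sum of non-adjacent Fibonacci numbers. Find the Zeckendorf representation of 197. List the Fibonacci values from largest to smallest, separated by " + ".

Greedily peel off the largest Fibonacci term at each step:
subtract 144 from 197: 53 remains
subtract 34 from 53: 19 remains
subtract 13 from 19: 6 remains
subtract 5 from 6: 1 remains
subtract 1 from 1: 0 remains
So 197 = 144 + 34 + 13 + 5 + 1, with no two terms consecutive in the sequence.

144 + 34 + 13 + 5 + 1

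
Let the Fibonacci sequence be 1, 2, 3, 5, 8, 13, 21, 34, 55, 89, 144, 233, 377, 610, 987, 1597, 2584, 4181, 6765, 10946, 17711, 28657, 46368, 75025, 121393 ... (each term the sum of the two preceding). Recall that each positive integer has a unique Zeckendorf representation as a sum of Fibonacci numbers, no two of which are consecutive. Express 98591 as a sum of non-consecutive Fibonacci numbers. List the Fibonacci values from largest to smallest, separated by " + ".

75025 + 17711 + 4181 + 1597 + 55 + 21 + 1

Repeatedly subtract the largest Fibonacci number that fits:
largest Fibonacci ≤ 98591 is 75025; 98591 − 75025 = 23566
largest Fibonacci ≤ 23566 is 17711; 23566 − 17711 = 5855
largest Fibonacci ≤ 5855 is 4181; 5855 − 4181 = 1674
largest Fibonacci ≤ 1674 is 1597; 1674 − 1597 = 77
largest Fibonacci ≤ 77 is 55; 77 − 55 = 22
largest Fibonacci ≤ 22 is 21; 22 − 21 = 1
largest Fibonacci ≤ 1 is 1; 1 − 1 = 0
So 98591 = 75025 + 17711 + 4181 + 1597 + 55 + 21 + 1, with no two terms consecutive in the sequence.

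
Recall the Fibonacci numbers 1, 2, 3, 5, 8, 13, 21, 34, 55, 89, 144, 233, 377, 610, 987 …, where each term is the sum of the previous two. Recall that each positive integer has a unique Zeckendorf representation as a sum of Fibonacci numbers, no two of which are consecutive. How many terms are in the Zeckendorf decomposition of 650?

4

610 ≤ 650 < 987, so take 610; remainder 40
34 ≤ 40 < 55, so take 34; remainder 6
5 ≤ 6 < 8, so take 5; remainder 1
1 ≤ 1 < 2, so take 1; remainder 0
650 = 610 + 34 + 5 + 1, which has 4 terms.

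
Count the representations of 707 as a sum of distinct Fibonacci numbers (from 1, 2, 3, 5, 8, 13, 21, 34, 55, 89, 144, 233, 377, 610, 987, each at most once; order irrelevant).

Each representation comes from the Zeckendorf form by replacing some F_k with F_{k−1} + F_{k−2} where possible.
707 = 610+89+8 = 610+89+5+3 = 610+55+34+8 = … (21 more), for 24 in all.

24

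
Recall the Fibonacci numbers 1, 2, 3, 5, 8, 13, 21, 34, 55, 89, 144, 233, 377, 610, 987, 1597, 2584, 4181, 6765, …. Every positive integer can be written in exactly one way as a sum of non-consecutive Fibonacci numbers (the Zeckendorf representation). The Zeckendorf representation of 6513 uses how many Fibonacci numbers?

6

6513: greatest Fibonacci not exceeding it is 4181, leaving 2332
2332: greatest Fibonacci not exceeding it is 1597, leaving 735
735: greatest Fibonacci not exceeding it is 610, leaving 125
125: greatest Fibonacci not exceeding it is 89, leaving 36
36: greatest Fibonacci not exceeding it is 34, leaving 2
2: greatest Fibonacci not exceeding it is 2, leaving 0
6513 = 4181 + 1597 + 610 + 89 + 34 + 2, which has 6 terms.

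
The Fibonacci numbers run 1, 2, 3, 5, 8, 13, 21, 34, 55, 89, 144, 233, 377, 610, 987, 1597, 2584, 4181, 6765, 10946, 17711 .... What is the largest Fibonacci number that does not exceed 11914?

10946 ≤ 11914 < 17711, so the largest Fibonacci number not exceeding 11914 is 10946.

10946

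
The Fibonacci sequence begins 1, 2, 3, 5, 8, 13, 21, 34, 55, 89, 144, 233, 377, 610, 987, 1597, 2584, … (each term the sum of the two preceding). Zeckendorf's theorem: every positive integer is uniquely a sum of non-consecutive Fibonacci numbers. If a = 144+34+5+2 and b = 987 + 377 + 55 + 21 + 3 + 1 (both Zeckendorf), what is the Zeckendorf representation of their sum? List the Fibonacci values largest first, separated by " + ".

1597 + 21 + 8 + 3

The two numbers are 185 and 1444, so their sum is 1629.
Greedily peel off the largest Fibonacci term at each step:
subtract 1597 from 1629: 32 remains
subtract 21 from 32: 11 remains
subtract 8 from 11: 3 remains
subtract 3 from 3: 0 remains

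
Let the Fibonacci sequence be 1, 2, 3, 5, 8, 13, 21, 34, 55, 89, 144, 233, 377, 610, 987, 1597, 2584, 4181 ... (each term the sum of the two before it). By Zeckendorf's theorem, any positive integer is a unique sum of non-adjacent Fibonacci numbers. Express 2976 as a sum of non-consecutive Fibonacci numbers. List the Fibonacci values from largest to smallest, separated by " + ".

2584 + 377 + 13 + 2

Greedily peel off the largest Fibonacci term at each step:
2976: greatest Fibonacci not exceeding it is 2584, leaving 392
392: greatest Fibonacci not exceeding it is 377, leaving 15
15: greatest Fibonacci not exceeding it is 13, leaving 2
2: greatest Fibonacci not exceeding it is 2, leaving 0
So 2976 = 2584 + 377 + 13 + 2, with no two terms consecutive in the sequence.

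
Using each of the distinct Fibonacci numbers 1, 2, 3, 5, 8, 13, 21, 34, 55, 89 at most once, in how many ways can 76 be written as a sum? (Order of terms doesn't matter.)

Starting from the Zeckendorf form and repeatedly splitting a term F_k into F_{k−1} + F_{k−2} (when neither is already used) reaches every representation.
76 = 55+21 = 55+13+8 = 55+13+5+3 = 34+21+13+8 = 55+13+5+2+1 = … (2 more), for 7 in all.

7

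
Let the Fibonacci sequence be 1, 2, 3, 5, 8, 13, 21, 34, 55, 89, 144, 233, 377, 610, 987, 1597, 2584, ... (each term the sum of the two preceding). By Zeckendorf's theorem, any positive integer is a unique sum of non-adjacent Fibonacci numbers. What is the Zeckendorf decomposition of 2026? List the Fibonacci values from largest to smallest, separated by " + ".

take 1597 (≤ 2026); 2026 − 1597 = 429
take 377 (≤ 429); 429 − 377 = 52
take 34 (≤ 52); 52 − 34 = 18
take 13 (≤ 18); 18 − 13 = 5
take 5 (≤ 5); 5 − 5 = 0
So 2026 = 1597 + 377 + 34 + 13 + 5, with no two terms consecutive in the sequence.

1597 + 377 + 34 + 13 + 5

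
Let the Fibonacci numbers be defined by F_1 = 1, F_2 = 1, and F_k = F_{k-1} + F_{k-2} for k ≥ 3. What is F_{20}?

Iterating the recurrence up to F_{12} = 144 and F_{11} = 89:
F_{13} = F_{12} + F_{11} = 144 + 89 = 233
F_{14} = F_{13} + F_{12} = 233 + 144 = 377
F_{15} = F_{14} + F_{13} = 377 + 233 = 610
F_{16} = F_{15} + F_{14} = 610 + 377 = 987
F_{17} = F_{16} + F_{15} = 987 + 610 = 1597
F_{18} = F_{17} + F_{16} = 1597 + 987 = 2584
F_{19} = F_{18} + F_{17} = 2584 + 1597 = 4181
F_{20} = F_{19} + F_{18} = 4181 + 2584 = 6765

6765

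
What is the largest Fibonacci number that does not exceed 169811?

121393

121393 ≤ 169811 < 196418, so the largest Fibonacci number not exceeding 169811 is 121393.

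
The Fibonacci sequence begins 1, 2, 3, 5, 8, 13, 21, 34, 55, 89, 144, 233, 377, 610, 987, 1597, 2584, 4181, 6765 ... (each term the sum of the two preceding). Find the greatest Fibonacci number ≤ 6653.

4181

4181 ≤ 6653 < 6765, so the largest Fibonacci number not exceeding 6653 is 4181.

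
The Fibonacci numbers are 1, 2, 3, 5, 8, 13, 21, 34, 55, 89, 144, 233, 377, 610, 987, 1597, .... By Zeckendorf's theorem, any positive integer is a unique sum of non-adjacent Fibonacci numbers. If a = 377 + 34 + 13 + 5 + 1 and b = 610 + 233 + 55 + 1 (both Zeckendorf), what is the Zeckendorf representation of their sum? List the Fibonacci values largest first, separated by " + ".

The two numbers are 430 and 899, so their sum is 1329.
subtract 987 from 1329: 342 remains
subtract 233 from 342: 109 remains
subtract 89 from 109: 20 remains
subtract 13 from 20: 7 remains
subtract 5 from 7: 2 remains
subtract 2 from 2: 0 remains

987 + 233 + 89 + 13 + 5 + 2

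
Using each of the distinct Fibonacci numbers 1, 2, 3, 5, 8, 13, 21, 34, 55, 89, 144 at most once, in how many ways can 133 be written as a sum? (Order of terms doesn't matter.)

133 = 89+34+8+2 = 89+34+5+3+2 = 89+21+13+8+2 = 89+21+13+5+3+2 = … (2 more), for 6 in all.

6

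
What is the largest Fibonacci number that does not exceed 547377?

514229

514229 ≤ 547377 < 832040, so the largest Fibonacci number not exceeding 547377 is 514229.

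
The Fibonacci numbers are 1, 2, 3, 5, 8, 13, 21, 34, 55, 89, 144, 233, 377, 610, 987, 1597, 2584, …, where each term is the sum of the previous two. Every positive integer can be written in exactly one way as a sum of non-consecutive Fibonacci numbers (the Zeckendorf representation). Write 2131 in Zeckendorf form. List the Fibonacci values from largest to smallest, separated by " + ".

1597 + 377 + 144 + 13

2131 − 1597 = 534
534 − 377 = 157
157 − 144 = 13
13 − 13 = 0
So 2131 = 1597 + 377 + 144 + 13, with no two terms consecutive in the sequence.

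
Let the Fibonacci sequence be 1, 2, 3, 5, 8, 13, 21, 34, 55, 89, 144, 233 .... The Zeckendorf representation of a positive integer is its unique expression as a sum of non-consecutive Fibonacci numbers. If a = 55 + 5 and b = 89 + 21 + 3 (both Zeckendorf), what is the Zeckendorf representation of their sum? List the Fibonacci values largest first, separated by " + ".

The two numbers are 60 and 113, so their sum is 173.
Repeatedly subtract the largest Fibonacci number that fits:
173: greatest Fibonacci not exceeding it is 144, leaving 29
29: greatest Fibonacci not exceeding it is 21, leaving 8
8: greatest Fibonacci not exceeding it is 8, leaving 0

144 + 21 + 8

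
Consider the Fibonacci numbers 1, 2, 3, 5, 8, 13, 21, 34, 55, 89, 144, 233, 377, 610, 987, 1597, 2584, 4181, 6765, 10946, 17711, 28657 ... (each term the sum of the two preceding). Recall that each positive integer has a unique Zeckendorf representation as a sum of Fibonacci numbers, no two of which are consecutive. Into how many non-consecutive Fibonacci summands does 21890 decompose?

9

Repeatedly subtract the largest Fibonacci number that fits:
21890: greatest Fibonacci not exceeding it is 17711, leaving 4179
4179: greatest Fibonacci not exceeding it is 2584, leaving 1595
1595: greatest Fibonacci not exceeding it is 987, leaving 608
608: greatest Fibonacci not exceeding it is 377, leaving 231
231: greatest Fibonacci not exceeding it is 144, leaving 87
87: greatest Fibonacci not exceeding it is 55, leaving 32
32: greatest Fibonacci not exceeding it is 21, leaving 11
11: greatest Fibonacci not exceeding it is 8, leaving 3
3: greatest Fibonacci not exceeding it is 3, leaving 0
21890 = 17711 + 2584 + 987 + 377 + 144 + 55 + 21 + 8 + 3, which has 9 terms.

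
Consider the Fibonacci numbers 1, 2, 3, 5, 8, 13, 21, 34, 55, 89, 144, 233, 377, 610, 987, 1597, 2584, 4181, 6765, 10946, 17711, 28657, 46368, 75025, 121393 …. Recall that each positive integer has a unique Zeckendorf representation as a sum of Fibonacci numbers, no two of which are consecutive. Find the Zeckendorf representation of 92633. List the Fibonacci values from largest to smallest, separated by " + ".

subtract 75025 from 92633: 17608 remains
subtract 10946 from 17608: 6662 remains
subtract 4181 from 6662: 2481 remains
subtract 1597 from 2481: 884 remains
subtract 610 from 884: 274 remains
subtract 233 from 274: 41 remains
subtract 34 from 41: 7 remains
subtract 5 from 7: 2 remains
subtract 2 from 2: 0 remains
So 92633 = 75025 + 10946 + 4181 + 1597 + 610 + 233 + 34 + 5 + 2, with no two terms consecutive in the sequence.

75025 + 10946 + 4181 + 1597 + 610 + 233 + 34 + 5 + 2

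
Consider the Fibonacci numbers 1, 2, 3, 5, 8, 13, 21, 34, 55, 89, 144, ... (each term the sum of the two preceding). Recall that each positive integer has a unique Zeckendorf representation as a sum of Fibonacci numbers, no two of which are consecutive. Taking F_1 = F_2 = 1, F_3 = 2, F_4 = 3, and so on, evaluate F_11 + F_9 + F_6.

F_11 + F_9 + F_6 = 89 + 34 + 8 = 131.

131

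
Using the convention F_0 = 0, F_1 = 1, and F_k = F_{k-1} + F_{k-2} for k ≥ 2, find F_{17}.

1597

Iterating the recurrence up to F_{9} = 34 and F_{8} = 21:
F_{10} = F_{9} + F_{8} = 34 + 21 = 55
F_{11} = F_{10} + F_{9} = 55 + 34 = 89
F_{12} = F_{11} + F_{10} = 89 + 55 = 144
F_{13} = F_{12} + F_{11} = 144 + 89 = 233
F_{14} = F_{13} + F_{12} = 233 + 144 = 377
F_{15} = F_{14} + F_{13} = 377 + 233 = 610
F_{16} = F_{15} + F_{14} = 610 + 377 = 987
F_{17} = F_{16} + F_{15} = 987 + 610 = 1597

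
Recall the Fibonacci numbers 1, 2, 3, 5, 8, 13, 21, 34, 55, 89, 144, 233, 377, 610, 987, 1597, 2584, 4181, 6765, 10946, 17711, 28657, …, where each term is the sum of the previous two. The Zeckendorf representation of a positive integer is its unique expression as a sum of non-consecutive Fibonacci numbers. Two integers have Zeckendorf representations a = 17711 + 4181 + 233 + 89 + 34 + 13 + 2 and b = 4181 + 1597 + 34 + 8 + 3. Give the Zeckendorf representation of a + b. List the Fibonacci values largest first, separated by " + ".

17711 + 6765 + 2584 + 987 + 34 + 5

The two numbers are 22263 and 5823, so their sum is 28086.
largest Fibonacci ≤ 28086 is 17711; 28086 − 17711 = 10375
largest Fibonacci ≤ 10375 is 6765; 10375 − 6765 = 3610
largest Fibonacci ≤ 3610 is 2584; 3610 − 2584 = 1026
largest Fibonacci ≤ 1026 is 987; 1026 − 987 = 39
largest Fibonacci ≤ 39 is 34; 39 − 34 = 5
largest Fibonacci ≤ 5 is 5; 5 − 5 = 0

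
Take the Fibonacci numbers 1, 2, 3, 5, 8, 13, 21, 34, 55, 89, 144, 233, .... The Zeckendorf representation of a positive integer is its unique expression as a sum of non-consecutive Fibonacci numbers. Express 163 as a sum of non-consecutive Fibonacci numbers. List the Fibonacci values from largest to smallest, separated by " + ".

163 − 144 = 19
19 − 13 = 6
6 − 5 = 1
1 − 1 = 0
So 163 = 144 + 13 + 5 + 1, with no two terms consecutive in the sequence.

144 + 13 + 5 + 1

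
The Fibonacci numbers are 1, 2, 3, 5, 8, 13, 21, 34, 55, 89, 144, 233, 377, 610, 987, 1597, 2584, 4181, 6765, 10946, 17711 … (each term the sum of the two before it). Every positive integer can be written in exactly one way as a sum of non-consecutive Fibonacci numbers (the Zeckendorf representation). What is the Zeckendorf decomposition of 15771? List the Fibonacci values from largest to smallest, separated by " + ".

10946 + 4181 + 610 + 34

15771: greatest Fibonacci not exceeding it is 10946, leaving 4825
4825: greatest Fibonacci not exceeding it is 4181, leaving 644
644: greatest Fibonacci not exceeding it is 610, leaving 34
34: greatest Fibonacci not exceeding it is 34, leaving 0
So 15771 = 10946 + 4181 + 610 + 34, with no two terms consecutive in the sequence.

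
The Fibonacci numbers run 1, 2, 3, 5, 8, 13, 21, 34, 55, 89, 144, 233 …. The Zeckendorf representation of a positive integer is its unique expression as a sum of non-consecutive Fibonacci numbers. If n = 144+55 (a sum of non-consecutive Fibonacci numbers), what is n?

144+55 = 199.

199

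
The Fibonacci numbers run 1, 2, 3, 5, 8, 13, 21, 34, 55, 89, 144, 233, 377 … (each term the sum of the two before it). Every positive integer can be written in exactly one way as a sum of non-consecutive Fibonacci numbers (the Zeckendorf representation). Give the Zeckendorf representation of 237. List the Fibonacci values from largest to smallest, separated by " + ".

largest Fibonacci ≤ 237 is 233; 237 − 233 = 4
largest Fibonacci ≤ 4 is 3; 4 − 3 = 1
largest Fibonacci ≤ 1 is 1; 1 − 1 = 0
So 237 = 233 + 3 + 1, with no two terms consecutive in the sequence.

233 + 3 + 1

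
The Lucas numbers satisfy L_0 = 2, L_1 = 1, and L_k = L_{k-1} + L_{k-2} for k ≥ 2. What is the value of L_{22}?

Iterating the recurrence up to L_{17} = 3571 and L_{16} = 2207:
L_{18} = L_{17} + L_{16} = 3571 + 2207 = 5778
L_{19} = L_{18} + L_{17} = 5778 + 3571 = 9349
L_{20} = L_{19} + L_{18} = 9349 + 5778 = 15127
L_{21} = L_{20} + L_{19} = 15127 + 9349 = 24476
L_{22} = L_{21} + L_{20} = 24476 + 15127 = 39603

39603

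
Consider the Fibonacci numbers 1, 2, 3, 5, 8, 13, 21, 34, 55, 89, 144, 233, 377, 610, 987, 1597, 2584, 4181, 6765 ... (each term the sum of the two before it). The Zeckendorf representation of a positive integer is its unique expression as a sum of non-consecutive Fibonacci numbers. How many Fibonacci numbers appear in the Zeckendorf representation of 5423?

5

Repeatedly subtract the largest Fibonacci number that fits:
largest Fibonacci ≤ 5423 is 4181; 5423 − 4181 = 1242
largest Fibonacci ≤ 1242 is 987; 1242 − 987 = 255
largest Fibonacci ≤ 255 is 233; 255 − 233 = 22
largest Fibonacci ≤ 22 is 21; 22 − 21 = 1
largest Fibonacci ≤ 1 is 1; 1 − 1 = 0
5423 = 4181 + 987 + 233 + 21 + 1, which has 5 terms.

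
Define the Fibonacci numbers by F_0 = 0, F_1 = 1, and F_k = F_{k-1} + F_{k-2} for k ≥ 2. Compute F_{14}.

Iterating the recurrence up to F_{10} = 55 and F_{9} = 34:
F_{11} = F_{10} + F_{9} = 55 + 34 = 89
F_{12} = F_{11} + F_{10} = 89 + 55 = 144
F_{13} = F_{12} + F_{11} = 144 + 89 = 233
F_{14} = F_{13} + F_{12} = 233 + 144 = 377

377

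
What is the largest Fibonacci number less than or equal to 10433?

6765 ≤ 10433 < 10946, so the largest Fibonacci number not exceeding 10433 is 6765.

6765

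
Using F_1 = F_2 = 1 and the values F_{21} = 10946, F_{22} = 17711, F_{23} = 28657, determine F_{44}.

701408733

By the addition formula F_{m+n} = F_m F_{n+1} + F_{m−1} F_n with m=22, n=22: F_{44} = 17711·28657 + 10946·17711 = 507544127 + 193864606 = 701408733.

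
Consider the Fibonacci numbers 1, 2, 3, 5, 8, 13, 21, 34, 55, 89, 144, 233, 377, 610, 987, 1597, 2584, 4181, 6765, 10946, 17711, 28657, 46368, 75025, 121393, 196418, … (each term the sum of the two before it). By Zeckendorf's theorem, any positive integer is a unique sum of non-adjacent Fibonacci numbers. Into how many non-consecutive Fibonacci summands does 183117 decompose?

9

Greedy algorithm:
subtract 121393 from 183117: 61724 remains
subtract 46368 from 61724: 15356 remains
subtract 10946 from 15356: 4410 remains
subtract 4181 from 4410: 229 remains
subtract 144 from 229: 85 remains
subtract 55 from 85: 30 remains
subtract 21 from 30: 9 remains
subtract 8 from 9: 1 remains
subtract 1 from 1: 0 remains
183117 = 121393 + 46368 + 10946 + 4181 + 144 + 55 + 21 + 8 + 1, which has 9 terms.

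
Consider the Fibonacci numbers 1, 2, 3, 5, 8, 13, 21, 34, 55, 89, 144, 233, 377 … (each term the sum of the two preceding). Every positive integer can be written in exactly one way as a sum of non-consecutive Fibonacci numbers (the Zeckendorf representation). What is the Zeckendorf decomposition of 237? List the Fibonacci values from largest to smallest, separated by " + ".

237: greatest Fibonacci not exceeding it is 233, leaving 4
4: greatest Fibonacci not exceeding it is 3, leaving 1
1: greatest Fibonacci not exceeding it is 1, leaving 0
So 237 = 233 + 3 + 1, with no two terms consecutive in the sequence.

233 + 3 + 1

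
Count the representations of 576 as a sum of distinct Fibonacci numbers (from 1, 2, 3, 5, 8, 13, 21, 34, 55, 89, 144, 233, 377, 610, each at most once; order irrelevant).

13

Starting from the Zeckendorf form and repeatedly splitting a term F_k into F_{k−1} + F_{k−2} (when neither is already used) reaches every representation.
576 = 377+144+55 = 377+144+34+21 = 377+144+34+13+8 = 377+89+55+34+21 = … (9 more), for 13 in all.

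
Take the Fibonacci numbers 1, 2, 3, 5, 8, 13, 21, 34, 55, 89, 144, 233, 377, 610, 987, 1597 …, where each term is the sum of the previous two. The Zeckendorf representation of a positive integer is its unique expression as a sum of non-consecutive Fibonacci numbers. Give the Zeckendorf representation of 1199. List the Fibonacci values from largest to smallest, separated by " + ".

987 + 144 + 55 + 13

Greedily peel off the largest Fibonacci term at each step:
1199 − 987 = 212
212 − 144 = 68
68 − 55 = 13
13 − 13 = 0
So 1199 = 987 + 144 + 55 + 13, with no two terms consecutive in the sequence.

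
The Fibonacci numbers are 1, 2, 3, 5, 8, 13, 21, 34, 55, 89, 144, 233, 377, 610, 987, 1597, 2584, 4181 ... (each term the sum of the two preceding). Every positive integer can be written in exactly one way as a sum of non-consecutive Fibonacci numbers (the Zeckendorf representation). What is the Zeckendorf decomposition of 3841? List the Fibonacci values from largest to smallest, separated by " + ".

2584 + 987 + 233 + 34 + 3

take 2584 (≤ 3841); 3841 − 2584 = 1257
take 987 (≤ 1257); 1257 − 987 = 270
take 233 (≤ 270); 270 − 233 = 37
take 34 (≤ 37); 37 − 34 = 3
take 3 (≤ 3); 3 − 3 = 0
So 3841 = 2584 + 987 + 233 + 34 + 3, with no two terms consecutive in the sequence.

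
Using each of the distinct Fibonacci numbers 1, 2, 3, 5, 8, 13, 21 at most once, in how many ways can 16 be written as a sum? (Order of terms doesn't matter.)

4

16 = 13+3 = 13+2+1 = 8+5+3 = 8+5+2+1 — 4 representations.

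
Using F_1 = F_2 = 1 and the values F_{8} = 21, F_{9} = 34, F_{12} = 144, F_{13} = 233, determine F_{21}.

By the addition formula F_{m+n} = F_m F_{n+1} + F_{m−1} F_n with m=9, n=12: F_{21} = 34·233 + 21·144 = 7922 + 3024 = 10946.

10946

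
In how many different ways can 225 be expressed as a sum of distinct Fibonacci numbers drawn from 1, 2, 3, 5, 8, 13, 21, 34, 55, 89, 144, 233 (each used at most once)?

Each representation comes from the Zeckendorf form by replacing some F_k with F_{k−1} + F_{k−2} where possible.
225 = 144+55+21+5 = 144+55+21+3+2 = 144+55+13+8+5 = … (5 more), for 8 in all.

8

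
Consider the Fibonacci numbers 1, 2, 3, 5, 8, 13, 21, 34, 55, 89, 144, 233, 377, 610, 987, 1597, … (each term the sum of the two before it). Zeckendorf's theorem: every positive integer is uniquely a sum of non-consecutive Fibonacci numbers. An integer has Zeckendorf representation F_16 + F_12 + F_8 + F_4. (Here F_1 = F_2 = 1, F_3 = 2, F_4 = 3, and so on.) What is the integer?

1155

F_16 + F_12 + F_8 + F_4 = 987 + 144 + 21 + 3 = 1155.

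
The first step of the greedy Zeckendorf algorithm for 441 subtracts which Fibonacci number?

377

377 ≤ 441 < 610, so the largest Fibonacci number not exceeding 441 is 377.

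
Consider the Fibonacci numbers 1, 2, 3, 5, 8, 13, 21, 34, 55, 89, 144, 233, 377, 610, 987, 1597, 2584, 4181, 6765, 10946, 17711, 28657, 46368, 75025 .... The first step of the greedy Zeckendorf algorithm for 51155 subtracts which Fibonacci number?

46368 ≤ 51155 < 75025, so the largest Fibonacci number not exceeding 51155 is 46368.

46368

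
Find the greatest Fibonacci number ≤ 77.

55

55 ≤ 77 < 89, so the largest Fibonacci number not exceeding 77 is 55.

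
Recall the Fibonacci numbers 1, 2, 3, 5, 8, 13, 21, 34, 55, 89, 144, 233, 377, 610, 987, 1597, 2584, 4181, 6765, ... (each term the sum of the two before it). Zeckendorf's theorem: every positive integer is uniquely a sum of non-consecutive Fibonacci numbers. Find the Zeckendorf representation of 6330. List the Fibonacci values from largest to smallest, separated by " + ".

Greedy algorithm:
6330 − 4181 = 2149
2149 − 1597 = 552
552 − 377 = 175
175 − 144 = 31
31 − 21 = 10
10 − 8 = 2
2 − 2 = 0
So 6330 = 4181 + 1597 + 377 + 144 + 21 + 8 + 2, with no two terms consecutive in the sequence.

4181 + 1597 + 377 + 144 + 21 + 8 + 2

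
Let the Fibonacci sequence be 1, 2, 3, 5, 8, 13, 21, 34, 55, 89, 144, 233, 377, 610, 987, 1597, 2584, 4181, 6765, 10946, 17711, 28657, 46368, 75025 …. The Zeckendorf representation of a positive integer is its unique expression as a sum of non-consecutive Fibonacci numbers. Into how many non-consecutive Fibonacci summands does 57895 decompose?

46368 ≤ 57895 < 75025, so take 46368; remainder 11527
10946 ≤ 11527 < 17711, so take 10946; remainder 581
377 ≤ 581 < 610, so take 377; remainder 204
144 ≤ 204 < 233, so take 144; remainder 60
55 ≤ 60 < 89, so take 55; remainder 5
5 ≤ 5 < 8, so take 5; remainder 0
57895 = 46368 + 10946 + 377 + 144 + 55 + 5, which has 6 terms.

6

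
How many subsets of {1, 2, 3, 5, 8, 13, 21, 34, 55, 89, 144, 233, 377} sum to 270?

270 = 233+34+3 = 233+34+2+1 = 233+21+13+3 = … (13 more), for 16 in all.

16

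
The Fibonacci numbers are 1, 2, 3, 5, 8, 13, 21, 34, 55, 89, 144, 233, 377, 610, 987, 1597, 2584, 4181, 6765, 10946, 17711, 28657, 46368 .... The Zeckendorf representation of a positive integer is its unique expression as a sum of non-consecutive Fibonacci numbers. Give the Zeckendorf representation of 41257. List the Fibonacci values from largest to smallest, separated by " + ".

Greedy algorithm:
41257: greatest Fibonacci not exceeding it is 28657, leaving 12600
12600: greatest Fibonacci not exceeding it is 10946, leaving 1654
1654: greatest Fibonacci not exceeding it is 1597, leaving 57
57: greatest Fibonacci not exceeding it is 55, leaving 2
2: greatest Fibonacci not exceeding it is 2, leaving 0
So 41257 = 28657 + 10946 + 1597 + 55 + 2, with no two terms consecutive in the sequence.

28657 + 10946 + 1597 + 55 + 2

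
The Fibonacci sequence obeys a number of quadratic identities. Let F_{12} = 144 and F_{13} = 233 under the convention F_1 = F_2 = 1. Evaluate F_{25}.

By F_{2k+1} = F_k² + F_{k+1}²: F_{25} = 144² + 233² = 20736 + 54289 = 75025.

75025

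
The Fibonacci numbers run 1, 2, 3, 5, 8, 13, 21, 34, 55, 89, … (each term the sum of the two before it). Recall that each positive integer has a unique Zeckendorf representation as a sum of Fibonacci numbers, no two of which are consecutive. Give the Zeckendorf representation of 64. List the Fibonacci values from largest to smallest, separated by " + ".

55 + 8 + 1

64: greatest Fibonacci not exceeding it is 55, leaving 9
9: greatest Fibonacci not exceeding it is 8, leaving 1
1: greatest Fibonacci not exceeding it is 1, leaving 0
So 64 = 55 + 8 + 1, with no two terms consecutive in the sequence.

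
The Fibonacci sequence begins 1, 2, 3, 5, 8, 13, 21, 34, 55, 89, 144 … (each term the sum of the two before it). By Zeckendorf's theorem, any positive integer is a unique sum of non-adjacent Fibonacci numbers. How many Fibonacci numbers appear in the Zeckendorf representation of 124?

124 − 89 = 35
35 − 34 = 1
1 − 1 = 0
124 = 89 + 34 + 1, which has 3 terms.

3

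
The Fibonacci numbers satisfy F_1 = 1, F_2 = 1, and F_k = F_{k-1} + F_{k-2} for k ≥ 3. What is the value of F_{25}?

75025

Iterating the recurrence up to F_{21} = 10946 and F_{20} = 6765:
F_{22} = F_{21} + F_{20} = 10946 + 6765 = 17711
F_{23} = F_{22} + F_{21} = 17711 + 10946 = 28657
F_{24} = F_{23} + F_{22} = 28657 + 17711 = 46368
F_{25} = F_{24} + F_{23} = 46368 + 28657 = 75025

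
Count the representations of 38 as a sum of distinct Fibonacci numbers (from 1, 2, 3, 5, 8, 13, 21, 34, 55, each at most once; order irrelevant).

3

Each representation comes from the Zeckendorf form by replacing some F_k with F_{k−1} + F_{k−2} where possible.
38 = 34+3+1 = 21+13+3+1 = 21+8+5+3+1 — 3 representations.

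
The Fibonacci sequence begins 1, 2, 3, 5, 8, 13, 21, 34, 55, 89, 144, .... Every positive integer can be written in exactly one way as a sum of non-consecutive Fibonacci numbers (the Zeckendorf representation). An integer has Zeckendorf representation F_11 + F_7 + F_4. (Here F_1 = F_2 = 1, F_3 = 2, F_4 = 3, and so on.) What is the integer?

F_11 + F_7 + F_4 = 89 + 13 + 3 = 105.

105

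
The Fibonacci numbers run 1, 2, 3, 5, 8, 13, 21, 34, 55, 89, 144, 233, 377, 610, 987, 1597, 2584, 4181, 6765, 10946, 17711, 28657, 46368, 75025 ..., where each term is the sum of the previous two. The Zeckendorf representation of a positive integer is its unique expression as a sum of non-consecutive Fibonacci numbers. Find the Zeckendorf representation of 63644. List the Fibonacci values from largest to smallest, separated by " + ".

46368 + 10946 + 4181 + 1597 + 377 + 144 + 21 + 8 + 2

Greedily peel off the largest Fibonacci term at each step:
63644 − 46368 = 17276
17276 − 10946 = 6330
6330 − 4181 = 2149
2149 − 1597 = 552
552 − 377 = 175
175 − 144 = 31
31 − 21 = 10
10 − 8 = 2
2 − 2 = 0
So 63644 = 46368 + 10946 + 4181 + 1597 + 377 + 144 + 21 + 8 + 2, with no two terms consecutive in the sequence.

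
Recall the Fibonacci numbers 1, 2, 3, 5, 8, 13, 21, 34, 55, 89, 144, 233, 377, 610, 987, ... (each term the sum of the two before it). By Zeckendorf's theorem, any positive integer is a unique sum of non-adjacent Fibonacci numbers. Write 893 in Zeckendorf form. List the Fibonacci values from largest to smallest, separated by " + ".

610 + 233 + 34 + 13 + 3

subtract 610 from 893: 283 remains
subtract 233 from 283: 50 remains
subtract 34 from 50: 16 remains
subtract 13 from 16: 3 remains
subtract 3 from 3: 0 remains
So 893 = 610 + 233 + 34 + 13 + 3, with no two terms consecutive in the sequence.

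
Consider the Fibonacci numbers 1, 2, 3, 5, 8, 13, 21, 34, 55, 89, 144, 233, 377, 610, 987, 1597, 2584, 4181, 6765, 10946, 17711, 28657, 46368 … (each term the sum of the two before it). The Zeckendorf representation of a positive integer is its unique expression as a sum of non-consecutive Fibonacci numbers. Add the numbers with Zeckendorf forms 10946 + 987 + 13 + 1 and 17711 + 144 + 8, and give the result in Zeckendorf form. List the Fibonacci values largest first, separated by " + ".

28657 + 987 + 144 + 21 + 1

The two numbers are 11947 and 17863, so their sum is 29810.
take 28657 (≤ 29810); 29810 − 28657 = 1153
take 987 (≤ 1153); 1153 − 987 = 166
take 144 (≤ 166); 166 − 144 = 22
take 21 (≤ 22); 22 − 21 = 1
take 1 (≤ 1); 1 − 1 = 0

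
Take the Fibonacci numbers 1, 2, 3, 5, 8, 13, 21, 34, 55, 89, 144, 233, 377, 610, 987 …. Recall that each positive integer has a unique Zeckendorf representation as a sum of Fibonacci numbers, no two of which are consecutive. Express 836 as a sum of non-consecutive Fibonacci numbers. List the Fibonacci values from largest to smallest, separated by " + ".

Repeatedly subtract the largest Fibonacci number that fits:
largest Fibonacci ≤ 836 is 610; 836 − 610 = 226
largest Fibonacci ≤ 226 is 144; 226 − 144 = 82
largest Fibonacci ≤ 82 is 55; 82 − 55 = 27
largest Fibonacci ≤ 27 is 21; 27 − 21 = 6
largest Fibonacci ≤ 6 is 5; 6 − 5 = 1
largest Fibonacci ≤ 1 is 1; 1 − 1 = 0
So 836 = 610 + 144 + 55 + 21 + 5 + 1, with no two terms consecutive in the sequence.

610 + 144 + 55 + 21 + 5 + 1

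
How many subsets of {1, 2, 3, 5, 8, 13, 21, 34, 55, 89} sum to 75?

75 = 55+13+5+2 = 34+21+13+5+2 — 2 representations.

2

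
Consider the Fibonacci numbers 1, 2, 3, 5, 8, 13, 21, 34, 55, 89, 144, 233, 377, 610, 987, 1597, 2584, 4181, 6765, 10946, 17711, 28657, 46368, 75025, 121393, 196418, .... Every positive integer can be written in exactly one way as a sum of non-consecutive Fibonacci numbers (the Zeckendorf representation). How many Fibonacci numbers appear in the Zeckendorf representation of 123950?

Greedily peel off the largest Fibonacci term at each step:
121393 ≤ 123950 < 196418, so take 121393; remainder 2557
1597 ≤ 2557 < 2584, so take 1597; remainder 960
610 ≤ 960 < 987, so take 610; remainder 350
233 ≤ 350 < 377, so take 233; remainder 117
89 ≤ 117 < 144, so take 89; remainder 28
21 ≤ 28 < 34, so take 21; remainder 7
5 ≤ 7 < 8, so take 5; remainder 2
2 ≤ 2 < 3, so take 2; remainder 0
123950 = 121393 + 1597 + 610 + 233 + 89 + 21 + 5 + 2, which has 8 terms.

8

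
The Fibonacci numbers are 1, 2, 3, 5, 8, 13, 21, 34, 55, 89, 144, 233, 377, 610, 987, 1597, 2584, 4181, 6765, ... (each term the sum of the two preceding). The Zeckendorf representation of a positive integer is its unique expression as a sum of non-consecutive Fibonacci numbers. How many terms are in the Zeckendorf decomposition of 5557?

6

4181 ≤ 5557 < 6765, so take 4181; remainder 1376
987 ≤ 1376 < 1597, so take 987; remainder 389
377 ≤ 389 < 610, so take 377; remainder 12
8 ≤ 12 < 13, so take 8; remainder 4
3 ≤ 4 < 5, so take 3; remainder 1
1 ≤ 1 < 2, so take 1; remainder 0
5557 = 4181 + 987 + 377 + 8 + 3 + 1, which has 6 terms.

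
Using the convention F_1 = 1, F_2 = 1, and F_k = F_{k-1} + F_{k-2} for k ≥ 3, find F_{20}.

Iterating the recurrence up to F_{15} = 610 and F_{14} = 377:
F_{16} = F_{15} + F_{14} = 610 + 377 = 987
F_{17} = F_{16} + F_{15} = 987 + 610 = 1597
F_{18} = F_{17} + F_{16} = 1597 + 987 = 2584
F_{19} = F_{18} + F_{17} = 2584 + 1597 = 4181
F_{20} = F_{19} + F_{18} = 4181 + 2584 = 6765

6765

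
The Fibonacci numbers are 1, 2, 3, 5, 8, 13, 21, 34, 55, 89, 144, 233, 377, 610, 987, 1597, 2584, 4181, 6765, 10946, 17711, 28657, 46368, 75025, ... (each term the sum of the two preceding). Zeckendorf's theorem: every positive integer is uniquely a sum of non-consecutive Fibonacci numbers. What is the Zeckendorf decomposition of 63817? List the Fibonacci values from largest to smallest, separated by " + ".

Repeatedly subtract the largest Fibonacci number that fits:
46368 ≤ 63817 < 75025, so take 46368; remainder 17449
10946 ≤ 17449 < 17711, so take 10946; remainder 6503
4181 ≤ 6503 < 6765, so take 4181; remainder 2322
1597 ≤ 2322 < 2584, so take 1597; remainder 725
610 ≤ 725 < 987, so take 610; remainder 115
89 ≤ 115 < 144, so take 89; remainder 26
21 ≤ 26 < 34, so take 21; remainder 5
5 ≤ 5 < 8, so take 5; remainder 0
So 63817 = 46368 + 10946 + 4181 + 1597 + 610 + 89 + 21 + 5, with no two terms consecutive in the sequence.

46368 + 10946 + 4181 + 1597 + 610 + 89 + 21 + 5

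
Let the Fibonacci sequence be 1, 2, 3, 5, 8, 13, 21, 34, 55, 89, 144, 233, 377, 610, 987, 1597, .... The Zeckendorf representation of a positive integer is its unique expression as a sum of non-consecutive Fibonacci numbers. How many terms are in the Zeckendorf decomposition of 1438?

6

1438: greatest Fibonacci not exceeding it is 987, leaving 451
451: greatest Fibonacci not exceeding it is 377, leaving 74
74: greatest Fibonacci not exceeding it is 55, leaving 19
19: greatest Fibonacci not exceeding it is 13, leaving 6
6: greatest Fibonacci not exceeding it is 5, leaving 1
1: greatest Fibonacci not exceeding it is 1, leaving 0
1438 = 987 + 377 + 55 + 13 + 5 + 1, which has 6 terms.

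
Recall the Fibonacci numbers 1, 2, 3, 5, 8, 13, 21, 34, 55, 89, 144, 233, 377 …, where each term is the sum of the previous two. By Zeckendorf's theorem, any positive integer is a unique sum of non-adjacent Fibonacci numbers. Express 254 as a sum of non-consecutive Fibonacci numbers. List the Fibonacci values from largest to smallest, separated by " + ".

233 + 21

Greedy algorithm:
take 233 (≤ 254); 254 − 233 = 21
take 21 (≤ 21); 21 − 21 = 0
So 254 = 233 + 21, with no two terms consecutive in the sequence.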